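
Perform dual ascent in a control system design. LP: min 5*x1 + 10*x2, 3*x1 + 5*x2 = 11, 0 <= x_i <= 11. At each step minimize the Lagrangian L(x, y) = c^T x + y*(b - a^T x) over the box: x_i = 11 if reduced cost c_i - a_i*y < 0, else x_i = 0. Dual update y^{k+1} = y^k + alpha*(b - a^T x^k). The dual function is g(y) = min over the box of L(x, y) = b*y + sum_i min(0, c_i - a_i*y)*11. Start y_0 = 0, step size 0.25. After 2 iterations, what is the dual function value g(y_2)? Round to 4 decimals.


Dual ascent for LP: min 5*x1 + 10*x2, 3*x1 + 5*x2 = 11, 0 <= x_i <= 11
Step 1: y^k = 0.0, reduced costs: (5.0, 10.0)
  x^k = (0.0, 0.0), subgradient = b - a^T x = 11.0
  y^{k+1} = 0.0 + 0.25*11.0 = 2.75
Step 2: y^k = 2.75, reduced costs: (-3.25, -3.75)
  x^k = (11.0, 11.0), subgradient = b - a^T x = -77.0
  y^{k+1} = 2.75 + 0.25*-77.0 = -16.5
Dual objective at y_2 = -16.5: reduced costs (54.5, 92.5), box minimizer x = (0.0, 0.0)
g(y_2) = b*y + (c1 - a1*y)*x1 + (c2 - a2*y)*x2 = 11*(-16.5) + 54.5*0.0 + 92.5*0.0 = -181.5 + 0.0 + 0.0 = -181.5


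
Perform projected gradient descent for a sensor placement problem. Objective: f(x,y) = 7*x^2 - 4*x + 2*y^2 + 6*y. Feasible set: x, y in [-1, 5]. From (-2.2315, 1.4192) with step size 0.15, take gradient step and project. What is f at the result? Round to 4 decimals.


Step 1: Compute gradient at (-2.2315, 1.4192).
grad_x = 2*7*-2.2315 - 4 = -35.241
grad_y = 2*2*1.4192 + 6 = 11.6768
Step 2: Gradient step.
x_raw = -2.2315 - 0.15*-35.241 = 3.0547
y_raw = 1.4192 - 0.15*11.6768 = -0.3323
Step 3: Project onto [-1, 5].
x_proj = clip(3.0547) = 3.0547
y_proj = clip(-0.3323) = -0.3323
Step 4: Evaluate f.
f(3.0547, -0.3323) = 51.3246


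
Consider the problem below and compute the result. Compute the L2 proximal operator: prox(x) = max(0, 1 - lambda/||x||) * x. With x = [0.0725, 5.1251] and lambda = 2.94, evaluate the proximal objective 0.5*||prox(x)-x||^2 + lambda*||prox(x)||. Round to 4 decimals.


Step 1: Compute ||x||.
||x|| = 5.1256
Step 2: Compute scaling factor.
scale = max(0, 1 - 2.94/5.1256) = 0.4264
Step 3: prox(x) = [0.0309, 2.1854]
||prox(x)|| = 2.1856
Step 4: Proximal objective.
0.5*||prox-x||^2 = 4.3218
lambda*||prox|| = 6.4257
Total = 10.7475


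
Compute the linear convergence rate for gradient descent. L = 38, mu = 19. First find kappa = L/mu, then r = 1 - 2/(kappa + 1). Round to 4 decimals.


Step 1: Compute the condition number.
kappa = L/mu = 38/19 = 2.0
Step 2: Compute the convergence rate.
r = 1 - 2/(kappa + 1) = 1 - 2*mu/(L + mu) = (L - mu)/(L + mu) = 19/57 = 0.3333


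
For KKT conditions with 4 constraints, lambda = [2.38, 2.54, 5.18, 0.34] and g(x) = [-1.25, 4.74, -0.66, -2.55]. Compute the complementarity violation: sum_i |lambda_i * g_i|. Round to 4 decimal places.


KKT complementary slackness check:
lambda_1 * g_1 = 2.38 * -1.25 = -2.975
lambda_2 * g_2 = 2.54 * 4.74 = 12.0396
lambda_3 * g_3 = 5.18 * -0.66 = -3.4188
lambda_4 * g_4 = 0.34 * -2.55 = -0.867
Total violation = 2.975 + 12.0396 + 3.4188 + 0.867 = 19.3004


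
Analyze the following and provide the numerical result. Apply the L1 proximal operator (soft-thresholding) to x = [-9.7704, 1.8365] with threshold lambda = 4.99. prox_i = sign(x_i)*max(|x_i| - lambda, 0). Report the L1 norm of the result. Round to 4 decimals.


Soft-thresholding with lambda = 4.99:
prox(-9.7704) = sign(-9.7704)*max(|-9.7704| - 4.99, 0) = -4.7804
prox(1.8365) = sign(1.8365)*max(|1.8365| - 4.99, 0) = 0.0
prox(x) = [-4.7804, 0.0]
||prox(x)||_1 = 4.7804 + 0.0 = 4.7804


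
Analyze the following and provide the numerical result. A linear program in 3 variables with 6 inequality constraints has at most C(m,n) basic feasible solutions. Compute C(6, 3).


Each vertex corresponds to some choice of n active constraints out of m, so the number of vertices is at most C(m, n) = m! / (n!(m-n)!).
m = 6, n = 3
Numerator: 6 * 5 * 4
Denominator: 3! = 6
C(6, 3) = 20


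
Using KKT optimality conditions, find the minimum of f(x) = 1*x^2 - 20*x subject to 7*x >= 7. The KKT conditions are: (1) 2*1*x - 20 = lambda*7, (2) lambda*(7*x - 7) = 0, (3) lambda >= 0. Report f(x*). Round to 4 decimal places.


Step 1: Try lambda = 0 (constraint inactive).
Stationarity: 2*1*x - 20 = 0
x* = 20/(2*1) = 10.0
Check constraint: 7*10.0 = 70.0 >= 7 -- satisfied.
Step 2: Compute optimal value.
f(x*) = 1*10.0^2 - 20*10.0 = -100.0


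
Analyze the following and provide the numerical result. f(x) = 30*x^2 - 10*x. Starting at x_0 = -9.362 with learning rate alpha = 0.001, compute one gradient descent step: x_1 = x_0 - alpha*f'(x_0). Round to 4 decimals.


We compute the gradient at x_0 and apply the update.
f'(x) = 60*x - 10
f'(-9.362) = 60*-9.362 - 10 = -571.72
x_1 = -9.362 - 0.001*-571.72 = -8.7903


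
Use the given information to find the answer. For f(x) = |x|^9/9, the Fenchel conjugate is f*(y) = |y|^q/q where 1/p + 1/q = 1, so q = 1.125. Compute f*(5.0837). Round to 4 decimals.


The conjugate exponent q satisfies 1/p + 1/q = 1.
p = 9, so q = 9/(9 - 1) = 1.125
|y|^q = 5.0837^1.125 = 6.2295
f*(5.0837) = 6.2295 / 1.125 = 5.5373


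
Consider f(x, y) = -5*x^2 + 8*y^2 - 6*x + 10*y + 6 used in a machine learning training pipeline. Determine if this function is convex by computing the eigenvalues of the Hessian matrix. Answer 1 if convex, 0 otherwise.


The Hessian of f(x,y) = -5*x^2 + 8*y^2 - 6*x + 10*y + 6 is:
H = [[-10, 0], [0, 16]]
Trace = -10 + 16 = 6
Determinant = -10*16 - (0)^2 = -160
Discriminant = (6)^2 - 4*-160 = 676.0
Eigenvalues: lambda_1 = -10.0, lambda_2 = 16.0
The function is not convex.

0


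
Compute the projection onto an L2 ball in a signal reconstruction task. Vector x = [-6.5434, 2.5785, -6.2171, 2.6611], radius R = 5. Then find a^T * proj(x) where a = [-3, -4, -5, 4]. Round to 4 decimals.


Step 1: Compute ||x|| (intermediates to 6 decimals).
||x|| = sqrt((-6.5434)^2 + 2.5785^2 + (-6.2171)^2 + 2.6611^2) = 9.756973
Step 2: Project.
Since ||x|| > R, scale = R/||x|| = 5/9.756973 = 0.512454, proj(x) = scale * x
proj(x) = [-3.353192, 1.321363, -3.185978, 1.363691]
Step 3: Dot product.
a^T * proj(x) = -3*(-3.353192) - 4*1.321363 - 5*(-3.185978) + 4*1.363691 = 26.1588


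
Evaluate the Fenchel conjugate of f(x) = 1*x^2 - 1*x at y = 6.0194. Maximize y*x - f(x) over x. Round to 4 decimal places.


f*(y) = sup_x {y*x - a*x^2 - b*x} = sup_x {(y-b)*x - a*x^2}
FOC: (y - b) - 2a*x = 0 => x* = (y - b)/(2a)
x* = (6.0194 + 1)/(2*1) = 3.5097
f*(6.0194) = (y-b)^2/(4a) = (6.0194 + 1)^2/(4*1)
= 49.272/4 = 12.318


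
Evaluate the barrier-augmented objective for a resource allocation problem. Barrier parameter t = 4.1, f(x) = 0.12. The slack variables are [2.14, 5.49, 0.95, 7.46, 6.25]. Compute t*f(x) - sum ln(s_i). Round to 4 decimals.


Step 1: Compute log-barrier.
ln values: [0.7608, 1.7029, -0.0513, 2.0096, 1.8326]
phi = -(0.7608 + 1.7029 - 0.0513 + 2.0096 + 1.8326) = -6.2546
Step 2: Compute augmented objective.
t*f(x) = 4.1*0.12 = 0.492
Total = 0.492 - 6.2546 = -5.7626


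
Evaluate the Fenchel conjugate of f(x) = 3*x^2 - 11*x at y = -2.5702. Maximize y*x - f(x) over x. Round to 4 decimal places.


f*(y) = sup_x {y*x - a*x^2 - b*x} = sup_x {(y-b)*x - a*x^2}
FOC: (y - b) - 2a*x = 0 => x* = (y - b)/(2a)
x* = (-2.5702 + 11)/(2*3) = 1.405
f*(-2.5702) = (y-b)^2/(4a) = (-2.5702 + 11)^2/(4*3)
= 71.0615/12 = 5.9218


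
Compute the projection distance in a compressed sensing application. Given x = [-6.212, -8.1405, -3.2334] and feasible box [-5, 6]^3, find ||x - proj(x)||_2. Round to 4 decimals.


Project each component onto [-5, 6].
clip(-6.212) = -5.0, clip(-8.1405) = -5.0, clip(-3.2334) = -3.2334
Projection = [-5.0, -5.0, -3.2334]
Squared diffs: [1.4689, 9.8627, 0.0]
Distance = sqrt(11.3316) = 3.3663


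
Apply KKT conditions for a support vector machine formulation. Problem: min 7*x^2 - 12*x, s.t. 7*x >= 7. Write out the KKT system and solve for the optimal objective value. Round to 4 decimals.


Step 1: Try lambda = 0 (constraint inactive).
x_unc = 12/(2*7) = 0.8571
Check: 7*0.8571 = 5.9997 < 7 -- violated!
Step 2: Constraint must be active: 7*x = 7
x* = 7/7 = 1.0
lambda = (2*7*1.0 - 12)/7 = 0.2857
Step 3: Compute optimal value.
f(x*) = 7*1.0^2 - 12*1.0 = -5.0


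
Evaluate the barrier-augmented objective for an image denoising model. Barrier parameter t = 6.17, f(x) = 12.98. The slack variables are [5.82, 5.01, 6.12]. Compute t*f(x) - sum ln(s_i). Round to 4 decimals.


Step 1: Compute log-barrier.
ln values: [1.7613, 1.6114, 1.8116]
phi = -(1.7613 + 1.6114 + 1.8116) = -5.1843
Step 2: Compute augmented objective.
t*f(x) = 6.17*12.98 = 80.0866
Total = 80.0866 - 5.1843 = 74.9023


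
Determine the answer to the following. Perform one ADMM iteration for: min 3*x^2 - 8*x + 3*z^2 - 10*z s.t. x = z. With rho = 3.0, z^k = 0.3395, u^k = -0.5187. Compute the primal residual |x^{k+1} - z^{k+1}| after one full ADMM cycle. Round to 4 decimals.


ADMM iteration with rho = 3.0, z^k = 0.3395, u^k = -0.5187
Step 1: x-update.
Minimize 3*x^2 - 8*x + (3.0/2)*(x - 0.3395 - 0.5187)^2
FOC: (2*3 + 3.0)*x = 8 + 3.0*(0.3395 + 0.5187)
x^{k+1} = 1.175
Step 2: z-update.
Minimize 3*z^2 - 10*z + (3.0/2)*(1.175 - z - 0.5187)^2
FOC: (2*3 + 3.0)*z = 10 + 3.0*(1.175 - 0.5187)
z^{k+1} = 1.3299
Step 3: u-update.
u^{k+1} = -0.5187 + 1.175 - 1.3299 = -0.6736
Step 4: Primal residual = |1.175 - 1.3299| = 0.1549


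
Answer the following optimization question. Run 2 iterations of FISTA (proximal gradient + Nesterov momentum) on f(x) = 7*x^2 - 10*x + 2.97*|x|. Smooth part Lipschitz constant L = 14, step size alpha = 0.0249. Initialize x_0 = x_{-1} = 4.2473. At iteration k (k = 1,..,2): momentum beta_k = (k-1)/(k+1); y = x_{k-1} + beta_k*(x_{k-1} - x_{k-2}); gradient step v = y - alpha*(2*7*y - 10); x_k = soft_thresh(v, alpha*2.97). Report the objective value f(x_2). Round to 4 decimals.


FISTA on f(x) = 7*x^2 - 10*x + 2.97*|x|
L = 14, alpha = 0.0249
Iteration 1: beta = 0.0, y = 4.2473 + 0.0*(4.2473 - 4.2473) = 4.2473
  grad(y) = 49.4622, v = y - alpha*grad = 3.0157
  prox(v) = soft_thresh(3.0157, 0.074) = 2.9417
Iteration 2: beta = 0.3333, y = 2.9417 + 0.3333*(2.9417 - 4.2473) = 2.5066
  grad(y) = 25.0917, v = y - alpha*grad = 1.8818
  prox(v) = soft_thresh(1.8818, 0.074) = 1.8078
f(x_2) = 7*1.8078^2 - 10*1.8078 + 2.97*|1.8078| = 10.1684


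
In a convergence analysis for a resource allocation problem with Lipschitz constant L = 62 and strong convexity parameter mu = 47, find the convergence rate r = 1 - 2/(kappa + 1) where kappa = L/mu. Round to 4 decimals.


Step 1: Compute the condition number.
kappa = L/mu = 62/47 = 1.3191
Step 2: Compute the convergence rate.
r = 1 - 2/(kappa + 1) = 1 - 2*mu/(L + mu) = (L - mu)/(L + mu) = 15/109 = 0.1376


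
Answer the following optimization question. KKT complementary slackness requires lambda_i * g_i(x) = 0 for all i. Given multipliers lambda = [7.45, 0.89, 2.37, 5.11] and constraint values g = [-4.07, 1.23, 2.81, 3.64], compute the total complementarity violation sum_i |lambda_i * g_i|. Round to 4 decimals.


KKT complementary slackness check:
lambda_1 * g_1 = 7.45 * -4.07 = -30.3215
lambda_2 * g_2 = 0.89 * 1.23 = 1.0947
lambda_3 * g_3 = 2.37 * 2.81 = 6.6597
lambda_4 * g_4 = 5.11 * 3.64 = 18.6004
Total violation = 30.3215 + 1.0947 + 6.6597 + 18.6004 = 56.6763


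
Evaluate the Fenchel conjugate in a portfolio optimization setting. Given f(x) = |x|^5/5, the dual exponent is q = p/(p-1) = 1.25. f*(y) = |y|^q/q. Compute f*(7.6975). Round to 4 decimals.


The conjugate exponent q satisfies 1/p + 1/q = 1.
p = 5, so q = 5/(5 - 1) = 1.25
|y|^q = 7.6975^1.25 = 12.8214
f*(7.6975) = 12.8214 / 1.25 = 10.2572


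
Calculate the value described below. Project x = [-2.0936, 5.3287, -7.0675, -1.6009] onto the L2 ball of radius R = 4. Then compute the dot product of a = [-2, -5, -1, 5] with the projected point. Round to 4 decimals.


Step 1: Compute ||x|| (intermediates to 6 decimals).
||x|| = sqrt((-2.0936)^2 + 5.3287^2 + (-7.0675)^2 + (-1.6009)^2) = 9.235293
Step 2: Project.
Since ||x|| > R, scale = R/||x|| = 4/9.235293 = 0.433121, proj(x) = scale * x
proj(x) = [-0.906782, 2.307972, -3.061083, -0.693383]
Step 3: Dot product.
a^T * proj(x) = -2*(-0.906782) - 5*2.307972 - 1*(-3.061083) + 5*(-0.693383) = -10.1321


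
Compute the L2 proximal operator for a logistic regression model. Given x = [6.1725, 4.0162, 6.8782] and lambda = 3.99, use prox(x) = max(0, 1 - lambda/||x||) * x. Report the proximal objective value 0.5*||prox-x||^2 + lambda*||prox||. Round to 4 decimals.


Step 1: Compute ||x||.
||x|| = 10.0767
Step 2: Compute scaling factor.
scale = max(0, 1 - 3.99/10.0767) = 0.604
Step 3: prox(x) = [3.7284, 2.4259, 4.1547]
||prox(x)|| = 6.0867
Step 4: Proximal objective.
0.5*||prox-x||^2 = 7.9601
lambda*||prox|| = 24.2859
Total = 32.2459


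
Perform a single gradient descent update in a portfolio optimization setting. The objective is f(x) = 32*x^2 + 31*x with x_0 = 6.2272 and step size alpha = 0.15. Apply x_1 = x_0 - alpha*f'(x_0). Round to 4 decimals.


We compute the gradient at x_0 and apply the update.
f'(x) = 64*x + 31
f'(6.2272) = 64*6.2272 + 31 = 429.5408
x_1 = 6.2272 - 0.15*429.5408 = -58.2039


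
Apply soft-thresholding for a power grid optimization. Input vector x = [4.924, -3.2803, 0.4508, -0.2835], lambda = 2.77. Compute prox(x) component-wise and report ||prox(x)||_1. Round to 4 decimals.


Soft-thresholding with lambda = 2.77:
prox(4.924) = sign(4.924)*max(|4.924| - 2.77, 0) = 2.154
prox(-3.2803) = sign(-3.2803)*max(|-3.2803| - 2.77, 0) = -0.5103
prox(0.4508) = sign(0.4508)*max(|0.4508| - 2.77, 0) = 0.0
prox(-0.2835) = sign(-0.2835)*max(|-0.2835| - 2.77, 0) = 0.0
prox(x) = [2.154, -0.5103, 0.0, 0.0]
||prox(x)||_1 = 2.154 + 0.5103 + 0.0 + 0.0 = 2.6643


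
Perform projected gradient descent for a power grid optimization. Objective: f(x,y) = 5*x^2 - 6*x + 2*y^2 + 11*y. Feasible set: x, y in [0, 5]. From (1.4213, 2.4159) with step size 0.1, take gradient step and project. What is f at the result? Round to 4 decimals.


Step 1: Compute gradient at (1.4213, 2.4159).
grad_x = 2*5*1.4213 - 6 = 8.213
grad_y = 2*2*2.4159 + 11 = 20.6636
Step 2: Gradient step.
x_raw = 1.4213 - 0.1*8.213 = 0.6
y_raw = 2.4159 - 0.1*20.6636 = 0.3495
Step 3: Project onto [0, 5].
x_proj = clip(0.6) = 0.6
y_proj = clip(0.3495) = 0.3495
Step 4: Evaluate f.
f(0.6, 0.3495) = 2.2893


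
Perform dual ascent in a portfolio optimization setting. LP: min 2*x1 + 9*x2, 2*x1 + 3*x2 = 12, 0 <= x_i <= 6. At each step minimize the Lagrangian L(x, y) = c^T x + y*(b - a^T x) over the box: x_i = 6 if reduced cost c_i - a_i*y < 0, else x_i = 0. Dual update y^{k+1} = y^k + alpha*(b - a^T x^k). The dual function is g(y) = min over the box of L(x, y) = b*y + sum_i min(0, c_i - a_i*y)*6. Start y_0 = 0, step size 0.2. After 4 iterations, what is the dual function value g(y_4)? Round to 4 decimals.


Dual ascent for LP: min 2*x1 + 9*x2, 2*x1 + 3*x2 = 12, 0 <= x_i <= 6
Step 1: y^k = 0.0, reduced costs: (2.0, 9.0)
  x^k = (0.0, 0.0), subgradient = b - a^T x = 12.0
  y^{k+1} = 0.0 + 0.2*12.0 = 2.4
Step 2: y^k = 2.4, reduced costs: (-2.8, 1.8)
  x^k = (6.0, 0.0), subgradient = b - a^T x = 0.0
  y^{k+1} = 2.4 + 0.2*0.0 = 2.4
Step 3: y^k = 2.4, reduced costs: (-2.8, 1.8)
  x^k = (6.0, 0.0), subgradient = b - a^T x = 0.0
  y^{k+1} = 2.4 + 0.2*0.0 = 2.4
Step 4: y^k = 2.4, reduced costs: (-2.8, 1.8)
  x^k = (6.0, 0.0), subgradient = b - a^T x = 0.0
  y^{k+1} = 2.4 + 0.2*0.0 = 2.4
Dual objective at y_4 = 2.4: reduced costs (-2.8, 1.8), box minimizer x = (6.0, 0.0)
g(y_4) = b*y + (c1 - a1*y)*x1 + (c2 - a2*y)*x2 = 12*2.4 + (-2.8)*6.0 + 1.8*0.0 = 28.8 - 16.8 + 0.0 = 12.0


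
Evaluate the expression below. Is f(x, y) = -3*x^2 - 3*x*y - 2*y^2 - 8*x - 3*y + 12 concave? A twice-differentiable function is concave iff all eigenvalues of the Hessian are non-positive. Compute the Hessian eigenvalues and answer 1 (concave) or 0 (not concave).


The Hessian of f(x,y) = -3*x^2 - 3*x*y - 2*y^2 - 8*x - 3*y + 12 is:
H = [[-6, -3], [-3, -4]]
Trace = -6 - 4 = -10
Determinant = -6*-4 - (-3)^2 = 15
Discriminant = (-10)^2 - 4*15 = 40.0
Eigenvalues: lambda_1 = -8.1623, lambda_2 = -1.8377
The function is concave.

1


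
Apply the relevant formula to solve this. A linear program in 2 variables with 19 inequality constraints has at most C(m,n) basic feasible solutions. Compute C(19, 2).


Each vertex corresponds to some choice of n active constraints out of m, so the number of vertices is at most C(m, n) = m! / (n!(m-n)!).
m = 19, n = 2
Numerator: 19 * 18
Denominator: 2! = 2
C(19, 2) = 171


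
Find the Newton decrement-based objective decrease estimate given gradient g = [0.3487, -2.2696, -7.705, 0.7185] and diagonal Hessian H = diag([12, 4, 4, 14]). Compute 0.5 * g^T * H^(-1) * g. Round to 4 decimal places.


Step 1: H is diagonal, so H^(-1) * g = [0.0291, -0.5674, -1.9263, 0.0513].
Step 2: g^T H^(-1) g = sum_i g_i^2 / H_ii
  = (0.3487)^2/12 + (-2.2696)^2/4 + (-7.705)^2/4 + (0.7185)^2/14
  = 0.0101 + 1.2878 + 14.8418 + 0.0369 = 16.1765
Step 3: Objective decrease = 0.5 * g^T H^(-1) g = 8.0883


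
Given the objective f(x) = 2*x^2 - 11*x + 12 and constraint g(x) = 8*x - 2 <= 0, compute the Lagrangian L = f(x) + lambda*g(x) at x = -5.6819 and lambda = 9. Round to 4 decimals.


Step 1: Evaluate f(x).
f(-5.6819) = 2*(-5.6819)^2 - 11*(-5.6819) + 12 = 139.0689
Step 2: Evaluate g(x).
g(-5.6819) = 8*-5.6819 - 2 = -47.4552
Step 3: Compute Lagrangian.
L = 139.0689 + 9*-47.4552 = -288.0279


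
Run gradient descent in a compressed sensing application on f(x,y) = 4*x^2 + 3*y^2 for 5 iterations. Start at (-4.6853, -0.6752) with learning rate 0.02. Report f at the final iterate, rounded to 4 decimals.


Gradient descent on f(x,y) = 4*x^2 + 3*y^2.
Starting point: (-4.6853, -0.6752), alpha = 0.02
Step 1: grad_x = 2*4*-4.6853 = -37.4824, grad_y = 2*3*-0.6752 = -4.0512
  x_1 = -4.6853 - 0.02*-37.4824 = -3.9357
  y_1 = -0.6752 - 0.02*-4.0512 = -0.5942
Step 2: grad_x = 2*4*-3.9357 = -31.4852, grad_y = 2*3*-0.5942 = -3.5651
  x_2 = -3.9357 - 0.02*-31.4852 = -3.3059
  y_2 = -0.5942 - 0.02*-3.5651 = -0.5229
Step 3: grad_x = 2*4*-3.3059 = -26.4476, grad_y = 2*3*-0.5229 = -3.1372
  x_3 = -3.3059 - 0.02*-26.4476 = -2.777
  y_3 = -0.5229 - 0.02*-3.1372 = -0.4601
Step 4: grad_x = 2*4*-2.777 = -22.216, grad_y = 2*3*-0.4601 = -2.7608
  x_4 = -2.777 - 0.02*-22.216 = -2.3327
  y_4 = -0.4601 - 0.02*-2.7608 = -0.4049
Step 5: grad_x = 2*4*-2.3327 = -18.6614, grad_y = 2*3*-0.4049 = -2.4295
  x_5 = -2.3327 - 0.02*-18.6614 = -1.9594
  y_5 = -0.4049 - 0.02*-2.4295 = -0.3563
f(-1.9594, -0.3563) = 4*(-1.9594)^2 + 3*(-0.3563)^2 = 15.7387


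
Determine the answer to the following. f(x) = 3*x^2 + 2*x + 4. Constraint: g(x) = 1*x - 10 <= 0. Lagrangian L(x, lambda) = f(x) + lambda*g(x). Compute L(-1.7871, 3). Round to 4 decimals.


Step 1: Evaluate f(x).
f(-1.7871) = 3*(-1.7871)^2 + 2*(-1.7871) + 4 = 10.007
Step 2: Evaluate g(x).
g(-1.7871) = 1*-1.7871 - 10 = -11.7871
Step 3: Compute Lagrangian.
L = 10.007 + 3*-11.7871 = -25.3543


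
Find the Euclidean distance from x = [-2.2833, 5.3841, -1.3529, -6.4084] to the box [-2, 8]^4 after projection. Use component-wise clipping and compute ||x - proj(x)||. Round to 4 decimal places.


Project each component onto [-2, 8].
clip(-2.2833) = -2.0, clip(5.3841) = 5.3841, clip(-1.3529) = -1.3529, clip(-6.4084) = -2.0
Projection = [-2.0, 5.3841, -1.3529, -2.0]
Squared diffs: [0.0803, 0.0, 0.0, 19.434]
Distance = sqrt(19.5143) = 4.4175


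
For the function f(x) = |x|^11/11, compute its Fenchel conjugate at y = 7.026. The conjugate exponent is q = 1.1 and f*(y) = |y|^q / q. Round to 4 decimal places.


The conjugate exponent q satisfies 1/p + 1/q = 1.
p = 11, so q = 11/(11 - 1) = 1.1
|y|^q = 7.026^1.1 = 8.5384
f*(7.026) = 8.5384 / 1.1 = 7.7622


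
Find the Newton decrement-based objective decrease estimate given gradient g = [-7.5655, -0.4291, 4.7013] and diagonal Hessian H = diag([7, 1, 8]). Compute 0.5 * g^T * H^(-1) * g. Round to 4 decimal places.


Step 1: H is diagonal, so H^(-1) * g = [-1.0808, -0.4291, 0.5877].
Step 2: g^T H^(-1) g = sum_i g_i^2 / H_ii
  = (-7.5655)^2/7 + (-0.4291)^2/1 + (4.7013)^2/8
  = 8.1767 + 0.1841 + 2.7628 = 11.1236
Step 3: Objective decrease = 0.5 * g^T H^(-1) g = 5.5618


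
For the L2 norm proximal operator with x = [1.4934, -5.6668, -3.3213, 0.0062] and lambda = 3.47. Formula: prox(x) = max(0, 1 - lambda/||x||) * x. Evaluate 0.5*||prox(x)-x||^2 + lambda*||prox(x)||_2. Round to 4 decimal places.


Step 1: Compute ||x||.
||x|| = 6.736
Step 2: Compute scaling factor.
scale = max(0, 1 - 3.47/6.736) = 0.4849
Step 3: prox(x) = [0.7241, -2.7476, -1.6104, 0.003]
||prox(x)|| = 3.266
Step 4: Proximal objective.
0.5*||prox-x||^2 = 6.0205
lambda*||prox|| = 11.333
Total = 17.3535


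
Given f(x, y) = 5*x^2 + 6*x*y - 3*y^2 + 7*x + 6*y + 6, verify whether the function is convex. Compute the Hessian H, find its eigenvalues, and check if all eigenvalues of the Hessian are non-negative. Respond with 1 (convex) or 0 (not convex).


The Hessian of f(x,y) = 5*x^2 + 6*x*y - 3*y^2 + 7*x + 6*y + 6 is:
H = [[10, 6], [6, -6]]
Trace = 10 - 6 = 4
Determinant = 10*-6 - (6)^2 = -96
Discriminant = (4)^2 - 4*-96 = 400.0
Eigenvalues: lambda_1 = -8.0, lambda_2 = 12.0
The function is not convex.

0


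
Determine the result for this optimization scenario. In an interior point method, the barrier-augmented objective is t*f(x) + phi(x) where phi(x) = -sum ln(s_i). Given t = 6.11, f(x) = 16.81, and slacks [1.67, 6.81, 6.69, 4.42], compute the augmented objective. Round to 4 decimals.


Step 1: Compute log-barrier.
ln values: [0.5128, 1.9184, 1.9006, 1.4861]
phi = -(0.5128 + 1.9184 + 1.9006 + 1.4861) = -5.818
Step 2: Compute augmented objective.
t*f(x) = 6.11*16.81 = 102.7091
Total = 102.7091 - 5.818 = 96.8911


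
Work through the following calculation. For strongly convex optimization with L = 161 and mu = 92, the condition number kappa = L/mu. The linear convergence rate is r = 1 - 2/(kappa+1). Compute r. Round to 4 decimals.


Step 1: Compute the condition number.
kappa = L/mu = 161/92 = 1.75
Step 2: Compute the convergence rate.
r = 1 - 2/(kappa + 1) = 1 - 2*mu/(L + mu) = (L - mu)/(L + mu) = 69/253 = 0.2727


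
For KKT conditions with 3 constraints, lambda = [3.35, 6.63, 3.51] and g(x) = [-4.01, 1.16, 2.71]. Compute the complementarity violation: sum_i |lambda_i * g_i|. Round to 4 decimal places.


KKT complementary slackness check:
lambda_1 * g_1 = 3.35 * -4.01 = -13.4335
lambda_2 * g_2 = 6.63 * 1.16 = 7.6908
lambda_3 * g_3 = 3.51 * 2.71 = 9.5121
Total violation = 13.4335 + 7.6908 + 9.5121 = 30.6364


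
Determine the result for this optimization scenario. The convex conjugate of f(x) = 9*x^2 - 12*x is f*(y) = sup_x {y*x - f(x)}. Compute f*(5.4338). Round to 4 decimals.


f*(y) = sup_x {y*x - a*x^2 - b*x} = sup_x {(y-b)*x - a*x^2}
FOC: (y - b) - 2a*x = 0 => x* = (y - b)/(2a)
x* = (5.4338 + 12)/(2*9) = 0.9685
f*(5.4338) = (y-b)^2/(4a) = (5.4338 + 12)^2/(4*9)
= 303.9374/36 = 8.4427


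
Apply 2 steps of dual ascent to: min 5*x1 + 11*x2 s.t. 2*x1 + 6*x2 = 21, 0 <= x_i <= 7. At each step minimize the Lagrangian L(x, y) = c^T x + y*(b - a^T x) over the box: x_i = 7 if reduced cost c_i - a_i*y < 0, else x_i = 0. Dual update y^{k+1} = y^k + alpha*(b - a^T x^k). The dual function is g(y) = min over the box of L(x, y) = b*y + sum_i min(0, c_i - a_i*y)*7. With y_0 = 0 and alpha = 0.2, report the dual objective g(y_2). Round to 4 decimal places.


Dual ascent for LP: min 5*x1 + 11*x2, 2*x1 + 6*x2 = 21, 0 <= x_i <= 7
Step 1: y^k = 0.0, reduced costs: (5.0, 11.0)
  x^k = (0.0, 0.0), subgradient = b - a^T x = 21.0
  y^{k+1} = 0.0 + 0.2*21.0 = 4.2
Step 2: y^k = 4.2, reduced costs: (-3.4, -14.2)
  x^k = (7.0, 7.0), subgradient = b - a^T x = -35.0
  y^{k+1} = 4.2 + 0.2*-35.0 = -2.8
Dual objective at y_2 = -2.8: reduced costs (10.6, 27.8), box minimizer x = (0.0, 0.0)
g(y_2) = b*y + (c1 - a1*y)*x1 + (c2 - a2*y)*x2 = 21*(-2.8) + 10.6*0.0 + 27.8*0.0 = -58.8 + 0.0 + 0.0 = -58.8


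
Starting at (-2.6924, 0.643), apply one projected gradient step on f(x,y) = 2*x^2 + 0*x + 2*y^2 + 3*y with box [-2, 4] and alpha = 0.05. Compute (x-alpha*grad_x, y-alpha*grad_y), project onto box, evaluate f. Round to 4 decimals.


Step 1: Compute gradient at (-2.6924, 0.643).
grad_x = 2*2*-2.6924 + 0 = -10.7696
grad_y = 2*2*0.643 + 3 = 5.572
Step 2: Gradient step.
x_raw = -2.6924 - 0.05*-10.7696 = -2.1539
y_raw = 0.643 - 0.05*5.572 = 0.3644
Step 3: Project onto [-2, 4].
x_proj = clip(-2.1539) = -2.0
y_proj = clip(0.3644) = 0.3644
Step 4: Evaluate f.
f(-2.0, 0.3644) = 9.3588


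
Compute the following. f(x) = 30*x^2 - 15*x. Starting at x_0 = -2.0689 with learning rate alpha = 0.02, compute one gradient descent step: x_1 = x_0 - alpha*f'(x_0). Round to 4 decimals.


We compute the gradient at x_0 and apply the update.
f'(x) = 60*x - 15
f'(-2.0689) = 60*-2.0689 - 15 = -139.134
x_1 = -2.0689 - 0.02*-139.134 = 0.7138


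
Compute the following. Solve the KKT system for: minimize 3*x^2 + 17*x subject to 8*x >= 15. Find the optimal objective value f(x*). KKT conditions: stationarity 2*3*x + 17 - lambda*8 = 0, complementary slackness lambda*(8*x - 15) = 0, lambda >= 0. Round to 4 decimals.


Step 1: Try lambda = 0 (constraint inactive).
x_unc = -17/(2*3) = -2.8333
Check: 8*-2.8333 = -22.6664 < 15 -- violated!
Step 2: Constraint must be active: 8*x = 15
x* = 15/8 = 1.875
lambda = (2*3*1.875 + 17)/8 = 3.5313
Step 3: Compute optimal value.
f(x*) = 3*1.875^2 + 17*1.875 = 42.4219


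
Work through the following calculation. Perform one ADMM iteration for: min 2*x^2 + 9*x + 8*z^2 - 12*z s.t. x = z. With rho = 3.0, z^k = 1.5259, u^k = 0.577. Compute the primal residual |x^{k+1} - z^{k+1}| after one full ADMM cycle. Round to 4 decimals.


ADMM iteration with rho = 3.0, z^k = 1.5259, u^k = 0.577
Step 1: x-update.
Minimize 2*x^2 + 9*x + (3.0/2)*(x - 1.5259 + 0.577)^2
FOC: (2*2 + 3.0)*x = -9 + 3.0*(1.5259 - 0.577)
x^{k+1} = -0.879
Step 2: z-update.
Minimize 8*z^2 - 12*z + (3.0/2)*(-0.879 - z + 0.577)^2
FOC: (2*8 + 3.0)*z = 12 + 3.0*(-0.879 + 0.577)
z^{k+1} = 0.5839
Step 3: u-update.
u^{k+1} = 0.577 - 0.879 - 0.5839 = -0.8859
Step 4: Primal residual = |-0.879 - 0.5839| = 1.4629


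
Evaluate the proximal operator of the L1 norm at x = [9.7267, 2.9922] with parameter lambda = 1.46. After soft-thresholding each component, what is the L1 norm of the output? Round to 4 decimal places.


Soft-thresholding with lambda = 1.46:
prox(9.7267) = sign(9.7267)*max(|9.7267| - 1.46, 0) = 8.2667
prox(2.9922) = sign(2.9922)*max(|2.9922| - 1.46, 0) = 1.5322
prox(x) = [8.2667, 1.5322]
||prox(x)||_1 = 8.2667 + 1.5322 = 9.7989


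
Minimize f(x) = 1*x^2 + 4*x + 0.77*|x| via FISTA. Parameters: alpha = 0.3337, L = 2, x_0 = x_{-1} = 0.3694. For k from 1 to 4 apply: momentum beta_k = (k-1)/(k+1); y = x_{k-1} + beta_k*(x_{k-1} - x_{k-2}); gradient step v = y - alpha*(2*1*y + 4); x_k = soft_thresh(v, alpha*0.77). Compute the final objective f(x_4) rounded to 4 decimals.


FISTA on f(x) = 1*x^2 + 4*x + 0.77*|x|
L = 2, alpha = 0.3337
Iteration 1: beta = 0.0, y = 0.3694 + 0.0*(0.3694 - 0.3694) = 0.3694
  grad(y) = 4.7388, v = y - alpha*grad = -1.2119
  prox(v) = soft_thresh(-1.2119, 0.2569) = -0.955
Iteration 2: beta = 0.3333, y = -0.955 + 0.3333*(-0.955 - 0.3694) = -1.3965
  grad(y) = 1.2071, v = y - alpha*grad = -1.7993
  prox(v) = soft_thresh(-1.7993, 0.2569) = -1.5423
Iteration 3: beta = 0.5, y = -1.5423 + 0.5*(-1.5423 + 0.955) = -1.836
  grad(y) = 0.3281, v = y - alpha*grad = -1.9454
  prox(v) = soft_thresh(-1.9454, 0.2569) = -1.6885
Iteration 4: beta = 0.6, y = -1.6885 + 0.6*(-1.6885 + 1.5423) = -1.7762
  grad(y) = 0.4476, v = y - alpha*grad = -1.9256
  prox(v) = soft_thresh(-1.9256, 0.2569) = -1.6686
f(x_4) = 1*(-1.6686)^2 + 4*(-1.6686) + 0.77*|-1.6686| = -2.6054


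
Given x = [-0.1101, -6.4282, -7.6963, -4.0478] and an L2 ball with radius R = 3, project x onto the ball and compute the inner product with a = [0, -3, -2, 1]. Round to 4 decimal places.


Step 1: Compute ||x|| (intermediates to 6 decimals).
||x|| = sqrt((-0.1101)^2 + (-6.4282)^2 + (-7.6963)^2 + (-4.0478)^2) = 10.814416
Step 2: Project.
Since ||x|| > R, scale = R/||x|| = 3/10.814416 = 0.277407, proj(x) = scale * x
proj(x) = [-0.030543, -1.783228, -2.135007, -1.122888]
Step 3: Dot product.
a^T * proj(x) = 0*(-0.030543) - 3*(-1.783228) - 2*(-2.135007) + 1*(-1.122888) = 8.4968


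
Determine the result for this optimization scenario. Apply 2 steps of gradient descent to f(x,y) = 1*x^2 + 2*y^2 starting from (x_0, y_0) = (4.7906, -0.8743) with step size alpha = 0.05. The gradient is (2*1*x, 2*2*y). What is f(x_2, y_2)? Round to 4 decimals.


Gradient descent on f(x,y) = 1*x^2 + 2*y^2.
Starting point: (4.7906, -0.8743), alpha = 0.05
Step 1: grad_x = 2*1*4.7906 = 9.5812, grad_y = 2*2*-0.8743 = -3.4972
  x_1 = 4.7906 - 0.05*9.5812 = 4.3115
  y_1 = -0.8743 - 0.05*-3.4972 = -0.6994
Step 2: grad_x = 2*1*4.3115 = 8.6231, grad_y = 2*2*-0.6994 = -2.7978
  x_2 = 4.3115 - 0.05*8.6231 = 3.8804
  y_2 = -0.6994 - 0.05*-2.7978 = -0.5596
f(3.8804, -0.5596) = 1*3.8804^2 + 2*(-0.5596)^2 = 15.6836


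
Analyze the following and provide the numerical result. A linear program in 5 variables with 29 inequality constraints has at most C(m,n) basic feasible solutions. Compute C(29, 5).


Each vertex corresponds to some choice of n active constraints out of m, so the number of vertices is at most C(m, n) = m! / (n!(m-n)!).
m = 29, n = 5
Numerator: 29 * 28 * 27 * 26 * 25
Denominator: 5! = 120
C(29, 5) = 118755


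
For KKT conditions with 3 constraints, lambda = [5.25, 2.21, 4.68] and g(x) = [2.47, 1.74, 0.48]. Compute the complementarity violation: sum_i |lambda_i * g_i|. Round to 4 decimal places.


KKT complementary slackness check:
lambda_1 * g_1 = 5.25 * 2.47 = 12.9675
lambda_2 * g_2 = 2.21 * 1.74 = 3.8454
lambda_3 * g_3 = 4.68 * 0.48 = 2.2464
Total violation = 12.9675 + 3.8454 + 2.2464 = 19.0593


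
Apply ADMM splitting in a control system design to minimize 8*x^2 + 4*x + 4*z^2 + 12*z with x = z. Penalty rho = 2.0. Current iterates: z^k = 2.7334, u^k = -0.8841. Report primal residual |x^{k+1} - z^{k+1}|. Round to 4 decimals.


ADMM iteration with rho = 2.0, z^k = 2.7334, u^k = -0.8841
Step 1: x-update.
Minimize 8*x^2 + 4*x + (2.0/2)*(x - 2.7334 - 0.8841)^2
FOC: (2*8 + 2.0)*x = -4 + 2.0*(2.7334 + 0.8841)
x^{k+1} = 0.1797
Step 2: z-update.
Minimize 4*z^2 + 12*z + (2.0/2)*(0.1797 - z - 0.8841)^2
FOC: (2*4 + 2.0)*z = -12 + 2.0*(0.1797 - 0.8841)
z^{k+1} = -1.3409
Step 3: u-update.
u^{k+1} = -0.8841 + 0.1797 + 1.3409 = 0.6365
Step 4: Primal residual = |0.1797 + 1.3409| = 1.5206


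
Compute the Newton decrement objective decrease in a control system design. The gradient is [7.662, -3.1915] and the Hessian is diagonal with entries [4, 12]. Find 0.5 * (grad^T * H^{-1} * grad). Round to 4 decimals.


Step 1: H is diagonal, so H^(-1) * g = [1.9155, -0.266].
Step 2: g^T H^(-1) g = sum_i g_i^2 / H_ii
  = (7.662)^2/4 + (-3.1915)^2/12
  = 14.6766 + 0.8488 = 15.5254
Step 3: Objective decrease = 0.5 * g^T H^(-1) g = 7.7627


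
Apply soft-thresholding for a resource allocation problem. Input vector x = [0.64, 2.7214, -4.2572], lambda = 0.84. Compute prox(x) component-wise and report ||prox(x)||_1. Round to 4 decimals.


Soft-thresholding with lambda = 0.84:
prox(0.64) = sign(0.64)*max(|0.64| - 0.84, 0) = 0.0
prox(2.7214) = sign(2.7214)*max(|2.7214| - 0.84, 0) = 1.8814
prox(-4.2572) = sign(-4.2572)*max(|-4.2572| - 0.84, 0) = -3.4172
prox(x) = [0.0, 1.8814, -3.4172]
||prox(x)||_1 = 0.0 + 1.8814 + 3.4172 = 5.2986


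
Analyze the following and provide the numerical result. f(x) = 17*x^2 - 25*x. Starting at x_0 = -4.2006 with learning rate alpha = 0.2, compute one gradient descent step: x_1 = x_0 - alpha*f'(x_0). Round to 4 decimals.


We compute the gradient at x_0 and apply the update.
f'(x) = 34*x - 25
f'(-4.2006) = 34*-4.2006 - 25 = -167.8204
x_1 = -4.2006 - 0.2*-167.8204 = 29.3635


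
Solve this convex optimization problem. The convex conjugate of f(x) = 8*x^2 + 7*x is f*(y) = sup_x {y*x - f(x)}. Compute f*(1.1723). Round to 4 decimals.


f*(y) = sup_x {y*x - a*x^2 - b*x} = sup_x {(y-b)*x - a*x^2}
FOC: (y - b) - 2a*x = 0 => x* = (y - b)/(2a)
x* = (1.1723 - 7)/(2*8) = -0.3642
f*(1.1723) = (y-b)^2/(4a) = (1.1723 - 7)^2/(4*8)
= 33.9621/32 = 1.0613


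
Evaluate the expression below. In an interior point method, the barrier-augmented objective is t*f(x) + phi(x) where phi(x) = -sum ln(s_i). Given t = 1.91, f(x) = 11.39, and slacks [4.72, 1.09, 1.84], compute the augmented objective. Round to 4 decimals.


Step 1: Compute log-barrier.
ln values: [1.5518, 0.0862, 0.6098]
phi = -(1.5518 + 0.0862 + 0.6098) = -2.2478
Step 2: Compute augmented objective.
t*f(x) = 1.91*11.39 = 21.7549
Total = 21.7549 - 2.2478 = 19.5071


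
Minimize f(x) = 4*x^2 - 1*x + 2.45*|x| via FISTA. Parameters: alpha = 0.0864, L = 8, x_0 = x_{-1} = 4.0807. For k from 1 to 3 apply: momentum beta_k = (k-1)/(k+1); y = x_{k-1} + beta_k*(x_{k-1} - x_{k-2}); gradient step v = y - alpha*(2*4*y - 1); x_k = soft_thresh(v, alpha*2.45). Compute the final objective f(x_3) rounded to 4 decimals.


FISTA on f(x) = 4*x^2 - 1*x + 2.45*|x|
L = 8, alpha = 0.0864
Iteration 1: beta = 0.0, y = 4.0807 + 0.0*(4.0807 - 4.0807) = 4.0807
  grad(y) = 31.6456, v = y - alpha*grad = 1.3465
  prox(v) = soft_thresh(1.3465, 0.2117) = 1.1348
Iteration 2: beta = 0.3333, y = 1.1348 + 0.3333*(1.1348 - 4.0807) = 0.1529
  grad(y) = 0.2231, v = y - alpha*grad = 0.1336
  prox(v) = soft_thresh(0.1336, 0.2117) = 0.0
Iteration 3: beta = 0.5, y = 0.0 + 0.5*(0.0 - 1.1348) = -0.5674
  grad(y) = -5.5394, v = y - alpha*grad = -0.0888
  prox(v) = soft_thresh(-0.0888, 0.2117) = 0.0
f(x_3) = 4*0.0^2 - 1*0.0 + 2.45*|0.0| = 0.0


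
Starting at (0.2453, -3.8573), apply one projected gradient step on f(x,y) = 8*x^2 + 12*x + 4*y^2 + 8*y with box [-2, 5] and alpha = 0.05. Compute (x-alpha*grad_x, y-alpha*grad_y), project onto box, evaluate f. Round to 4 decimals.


Step 1: Compute gradient at (0.2453, -3.8573).
grad_x = 2*8*0.2453 + 12 = 15.9248
grad_y = 2*4*-3.8573 + 8 = -22.8584
Step 2: Gradient step.
x_raw = 0.2453 - 0.05*15.9248 = -0.5509
y_raw = -3.8573 - 0.05*-22.8584 = -2.7144
Step 3: Project onto [-2, 5].
x_proj = clip(-0.5509) = -0.5509
y_proj = clip(-2.7144) = -2.0
Step 4: Evaluate f.
f(-0.5509, -2.0) = -4.183


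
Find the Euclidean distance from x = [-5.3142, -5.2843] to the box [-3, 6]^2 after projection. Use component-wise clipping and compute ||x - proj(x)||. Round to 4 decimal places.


Project each component onto [-3, 6].
clip(-5.3142) = -3.0, clip(-5.2843) = -3.0
Projection = [-3.0, -3.0]
Squared diffs: [5.3555, 5.218]
Distance = sqrt(10.5735) = 3.2517


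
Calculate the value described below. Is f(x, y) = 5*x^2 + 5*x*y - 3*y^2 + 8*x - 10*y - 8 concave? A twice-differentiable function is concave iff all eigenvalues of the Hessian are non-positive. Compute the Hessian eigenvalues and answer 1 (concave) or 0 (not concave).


The Hessian of f(x,y) = 5*x^2 + 5*x*y - 3*y^2 + 8*x - 10*y - 8 is:
H = [[10, 5], [5, -6]]
Trace = 10 - 6 = 4
Determinant = 10*-6 - (5)^2 = -85
Discriminant = (4)^2 - 4*-85 = 356.0
Eigenvalues: lambda_1 = -7.434, lambda_2 = 11.434
The function is not concave.

0


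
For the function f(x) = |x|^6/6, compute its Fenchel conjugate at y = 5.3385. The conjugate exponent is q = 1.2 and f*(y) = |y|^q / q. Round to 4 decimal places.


The conjugate exponent q satisfies 1/p + 1/q = 1.
p = 6, so q = 6/(6 - 1) = 1.2
|y|^q = 5.3385^1.2 = 7.4628
f*(5.3385) = 7.4628 / 1.2 = 6.219


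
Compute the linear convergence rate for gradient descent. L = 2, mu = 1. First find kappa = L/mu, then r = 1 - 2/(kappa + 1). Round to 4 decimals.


Step 1: Compute the condition number.
kappa = L/mu = 2/1 = 2.0
Step 2: Compute the convergence rate.
r = 1 - 2/(kappa + 1) = 1 - 2*mu/(L + mu) = (L - mu)/(L + mu) = 1/3 = 0.3333


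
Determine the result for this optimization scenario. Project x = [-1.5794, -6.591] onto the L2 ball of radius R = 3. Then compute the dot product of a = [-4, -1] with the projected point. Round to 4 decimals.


Step 1: Compute ||x|| (intermediates to 6 decimals).
||x|| = sqrt((-1.5794)^2 + (-6.591)^2) = 6.777594
Step 2: Project.
Since ||x|| > R, scale = R/||x|| = 3/6.777594 = 0.442635, proj(x) = scale * x
proj(x) = [-0.699098, -2.917407]
Step 3: Dot product.
a^T * proj(x) = -4*(-0.699098) - 1*(-2.917407) = 5.7138


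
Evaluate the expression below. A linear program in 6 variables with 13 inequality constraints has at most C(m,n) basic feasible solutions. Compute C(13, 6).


Each vertex corresponds to some choice of n active constraints out of m, so the number of vertices is at most C(m, n) = m! / (n!(m-n)!).
m = 13, n = 6
Numerator: 13 * 12 * 11 * 10 * 9 * 8
Denominator: 6! = 720
C(13, 6) = 1716


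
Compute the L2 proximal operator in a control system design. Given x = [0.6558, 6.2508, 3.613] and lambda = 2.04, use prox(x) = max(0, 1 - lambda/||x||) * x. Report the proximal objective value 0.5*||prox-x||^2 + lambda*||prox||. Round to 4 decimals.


Step 1: Compute ||x||.
||x|| = 7.2496
Step 2: Compute scaling factor.
scale = max(0, 1 - 2.04/7.2496) = 0.7186
Step 3: prox(x) = [0.4713, 4.4919, 2.5963]
||prox(x)|| = 5.2096
Step 4: Proximal objective.
0.5*||prox-x||^2 = 2.0808
lambda*||prox|| = 10.6276
Total = 12.7083


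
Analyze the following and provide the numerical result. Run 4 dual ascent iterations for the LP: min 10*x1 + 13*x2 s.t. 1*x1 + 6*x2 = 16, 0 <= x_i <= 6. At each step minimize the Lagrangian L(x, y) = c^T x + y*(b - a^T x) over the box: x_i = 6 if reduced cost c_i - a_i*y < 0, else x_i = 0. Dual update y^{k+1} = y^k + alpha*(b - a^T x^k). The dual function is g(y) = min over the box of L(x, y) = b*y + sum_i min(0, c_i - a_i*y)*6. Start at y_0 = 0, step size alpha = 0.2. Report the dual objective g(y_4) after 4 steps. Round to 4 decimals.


Dual ascent for LP: min 10*x1 + 13*x2, 1*x1 + 6*x2 = 16, 0 <= x_i <= 6
Step 1: y^k = 0.0, reduced costs: (10.0, 13.0)
  x^k = (0.0, 0.0), subgradient = b - a^T x = 16.0
  y^{k+1} = 0.0 + 0.2*16.0 = 3.2
Step 2: y^k = 3.2, reduced costs: (6.8, -6.2)
  x^k = (0.0, 6.0), subgradient = b - a^T x = -20.0
  y^{k+1} = 3.2 + 0.2*-20.0 = -0.8
Step 3: y^k = -0.8, reduced costs: (10.8, 17.8)
  x^k = (0.0, 0.0), subgradient = b - a^T x = 16.0
  y^{k+1} = -0.8 + 0.2*16.0 = 2.4
Step 4: y^k = 2.4, reduced costs: (7.6, -1.4)
  x^k = (0.0, 6.0), subgradient = b - a^T x = -20.0
  y^{k+1} = 2.4 + 0.2*-20.0 = -1.6
Dual objective at y_4 = -1.6: reduced costs (11.6, 22.6), box minimizer x = (0.0, 0.0)
g(y_4) = b*y + (c1 - a1*y)*x1 + (c2 - a2*y)*x2 = 16*(-1.6) + 11.6*0.0 + 22.6*0.0 = -25.6 + 0.0 + 0.0 = -25.6


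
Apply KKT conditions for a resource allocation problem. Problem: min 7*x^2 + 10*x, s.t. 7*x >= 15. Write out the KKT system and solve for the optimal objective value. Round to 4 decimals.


Step 1: Try lambda = 0 (constraint inactive).
x_unc = -10/(2*7) = -0.7143
Check: 7*-0.7143 = -5.0001 < 15 -- violated!
Step 2: Constraint must be active: 7*x = 15
x* = 15/7 = 2.1429 (rounded; the exact value 15/7 is used below)
lambda = (2*7*(15/7) + 10)/7 = 5.7143
Step 3: Compute optimal value.
f(x*) = 7*(15/7)^2 + 10*(15/7) = 53.5714


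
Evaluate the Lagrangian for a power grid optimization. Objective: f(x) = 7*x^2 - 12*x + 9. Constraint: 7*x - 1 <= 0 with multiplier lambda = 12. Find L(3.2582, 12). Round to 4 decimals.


Step 1: Evaluate f(x).
f(3.2582) = 7*3.2582^2 - 12*3.2582 + 9 = 44.2127
Step 2: Evaluate g(x).
g(3.2582) = 7*3.2582 - 1 = 21.8074
Step 3: Compute Lagrangian.
L = 44.2127 + 12*21.8074 = 305.9015


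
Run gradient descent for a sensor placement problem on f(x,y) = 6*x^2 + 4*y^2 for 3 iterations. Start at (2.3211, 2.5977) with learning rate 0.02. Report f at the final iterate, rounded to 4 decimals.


Gradient descent on f(x,y) = 6*x^2 + 4*y^2.
Starting point: (2.3211, 2.5977), alpha = 0.02
Step 1: grad_x = 2*6*2.3211 = 27.8532, grad_y = 2*4*2.5977 = 20.7816
  x_1 = 2.3211 - 0.02*27.8532 = 1.764
  y_1 = 2.5977 - 0.02*20.7816 = 2.1821
Step 2: grad_x = 2*6*1.764 = 21.1684, grad_y = 2*4*2.1821 = 17.4565
  x_2 = 1.764 - 0.02*21.1684 = 1.3407
  y_2 = 2.1821 - 0.02*17.4565 = 1.8329
Step 3: grad_x = 2*6*1.3407 = 16.088, grad_y = 2*4*1.8329 = 14.6635
  x_3 = 1.3407 - 0.02*16.088 = 1.0189
  y_3 = 1.8329 - 0.02*14.6635 = 1.5397
f(1.0189, 1.5397) = 6*1.0189^2 + 4*1.5397^2 = 15.7113
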